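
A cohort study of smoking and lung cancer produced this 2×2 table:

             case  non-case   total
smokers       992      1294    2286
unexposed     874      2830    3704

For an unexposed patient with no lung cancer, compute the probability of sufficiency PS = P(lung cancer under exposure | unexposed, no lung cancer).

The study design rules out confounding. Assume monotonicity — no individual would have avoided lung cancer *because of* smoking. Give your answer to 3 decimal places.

p₁ = P(outcome | exposed) = 992/2286 = 0.43395
p₀ = P(outcome | unexposed) = 874/3704 = 0.23596
Under exogeneity and monotonicity, PS = (p₁ − p₀) / (1 − p₀).
PS = (0.43395 − 0.23596) / (1 − 0.23596) = 0.19798 / 0.76404 ≈ 0.2591

PS ≈ 0.259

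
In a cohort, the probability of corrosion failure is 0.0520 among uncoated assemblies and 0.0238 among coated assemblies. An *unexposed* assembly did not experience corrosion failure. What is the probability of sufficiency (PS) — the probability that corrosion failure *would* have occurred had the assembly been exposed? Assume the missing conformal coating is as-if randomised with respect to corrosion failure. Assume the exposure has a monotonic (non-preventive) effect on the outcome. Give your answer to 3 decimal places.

Let p₁ = 0.052, p₀ = 0.0238.
Under exogeneity and monotonicity, PS = (p₁ − p₀) / (1 − p₀).
PS = (0.052 − 0.0238) / (1 − 0.0238) = 0.0282 / 0.9762 ≈ 0.0289

PS ≈ 0.029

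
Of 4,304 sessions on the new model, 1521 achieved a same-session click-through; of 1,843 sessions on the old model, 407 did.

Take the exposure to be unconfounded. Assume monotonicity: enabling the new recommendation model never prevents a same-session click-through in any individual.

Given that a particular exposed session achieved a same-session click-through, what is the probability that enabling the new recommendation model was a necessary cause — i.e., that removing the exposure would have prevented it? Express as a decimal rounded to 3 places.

PN ≈ 0.375

p₁ = P(outcome | exposed) = 1521/4304 = 0.35339
p₀ = P(outcome | unexposed) = 407/1843 = 0.22084
Under exogeneity and monotonicity, PN = (p₁ − p₀) / p₁.
PN = (0.35339 − 0.22084) / 0.35339 = 0.13256 / 0.35339 ≈ 0.3751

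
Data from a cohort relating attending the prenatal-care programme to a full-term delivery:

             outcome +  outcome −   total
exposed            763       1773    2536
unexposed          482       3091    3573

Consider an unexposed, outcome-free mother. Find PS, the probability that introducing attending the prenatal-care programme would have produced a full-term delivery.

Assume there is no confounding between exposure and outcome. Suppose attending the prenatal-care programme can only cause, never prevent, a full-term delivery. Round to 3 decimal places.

PS ≈ 0.192

p₁ = P(outcome | exposed) = 763/2536 = 0.30087
p₀ = P(outcome | unexposed) = 482/3573 = 0.1349
Under exogeneity and monotonicity, PS = (p₁ − p₀)/(1 − p₀).
PS = (0.30087 − 0.1349) / 0.8651 ≈ 0.1918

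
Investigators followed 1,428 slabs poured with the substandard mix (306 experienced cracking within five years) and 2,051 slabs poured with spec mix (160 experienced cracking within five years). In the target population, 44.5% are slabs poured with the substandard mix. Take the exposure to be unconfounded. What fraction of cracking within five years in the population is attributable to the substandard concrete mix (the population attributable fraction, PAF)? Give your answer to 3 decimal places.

p₁ = P(outcome | exposed) = 306/1428 = 0.21429
p₀ = P(outcome | unexposed) = 160/2051 = 0.078011
Overall risk P(Y=1) = π·p₁ + (1−π)·p₀ = 0.445×0.21429 + 0.555×0.078011 = 0.13865.
Under exogeneity, PAF = [P(Y=1) − p₀] / P(Y=1).
PAF = (0.13865 − 0.078011) / 0.13865 ≈ 0.4374

PAF ≈ 0.437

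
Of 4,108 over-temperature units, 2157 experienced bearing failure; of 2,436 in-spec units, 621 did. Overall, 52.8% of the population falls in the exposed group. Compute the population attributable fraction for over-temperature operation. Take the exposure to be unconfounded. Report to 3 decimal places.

PAF ≈ 0.359

p₁ = P(outcome | exposed) = 2157/4108 = 0.52507
p₀ = P(outcome | unexposed) = 621/2436 = 0.25493
Overall risk P(Y=1) = π·p₁ + (1−π)·p₀ = 0.528×0.52507 + 0.472×0.25493 = 0.39756.
Under exogeneity, PAF = [P(Y=1) − p₀] / P(Y=1).
PAF = (0.39756 − 0.25493) / 0.39756 ≈ 0.3588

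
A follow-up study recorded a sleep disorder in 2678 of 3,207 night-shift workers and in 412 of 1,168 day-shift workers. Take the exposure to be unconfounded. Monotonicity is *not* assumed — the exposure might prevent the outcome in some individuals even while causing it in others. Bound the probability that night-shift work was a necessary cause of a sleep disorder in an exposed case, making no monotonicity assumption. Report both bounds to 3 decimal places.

0.578 ≤ PN ≤ 0.775

p₁ = P(outcome | exposed) = 2678/3207 = 0.83505
p₀ = P(outcome | unexposed) = 412/1168 = 0.35274
Under exogeneity alone the bounds on PN are max{0,(p₁−p₀)/p₁} ≤ PN ≤ min{1,(1−p₀)/p₁}.
  lower = (p₁ − p₀)/p₁ = 0.48231 / 0.83505 ≈ 0.5776
  upper = min{1, (1 − p₀)/p₁} = 0.64726 / 0.83505 ≈ 0.7751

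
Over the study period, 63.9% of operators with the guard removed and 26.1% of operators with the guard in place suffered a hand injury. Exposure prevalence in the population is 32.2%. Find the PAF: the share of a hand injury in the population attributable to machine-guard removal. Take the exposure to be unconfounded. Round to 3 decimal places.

PAF ≈ 0.318

p₁ = 0.639, p₀ = 0.261.
Overall risk P(Y=1) = π·p₁ + (1−π)·p₀ = 0.322×0.639 + 0.678×0.261 = 0.38272.
Under exogeneity, PAF = [P(Y=1) − p₀] / P(Y=1).
PAF = (0.38272 − 0.261) / 0.38272 ≈ 0.3180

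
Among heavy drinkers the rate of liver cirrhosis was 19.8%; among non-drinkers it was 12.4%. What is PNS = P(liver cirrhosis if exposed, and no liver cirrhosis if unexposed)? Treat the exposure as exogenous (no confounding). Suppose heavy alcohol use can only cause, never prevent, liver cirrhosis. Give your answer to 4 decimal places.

p₁ = 0.198, p₀ = 0.124.
Under exogeneity and monotonicity, PNS = p₁ − p₀.
PNS = 0.198 − 0.124 = 0.074

PNS ≈ 0.0740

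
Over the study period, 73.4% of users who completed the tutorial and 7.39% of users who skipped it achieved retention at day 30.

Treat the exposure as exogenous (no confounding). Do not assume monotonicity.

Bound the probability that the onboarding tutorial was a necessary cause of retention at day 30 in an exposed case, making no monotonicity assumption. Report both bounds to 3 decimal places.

p₁ = 0.734, p₀ = 0.0739.
Under exogeneity alone the bounds on PN are max{0,(p₁−p₀)/p₁} ≤ PN ≤ min{1,(1−p₀)/p₁}.
  lower = (p₁ − p₀)/p₁ = 0.6601 / 0.734 ≈ 0.8993
  upper = min{1, (1 − p₀)/p₁} = 0.9261 / 0.734 ≈ 1.2617 → capped at 1

0.899 ≤ PN ≤ 1.000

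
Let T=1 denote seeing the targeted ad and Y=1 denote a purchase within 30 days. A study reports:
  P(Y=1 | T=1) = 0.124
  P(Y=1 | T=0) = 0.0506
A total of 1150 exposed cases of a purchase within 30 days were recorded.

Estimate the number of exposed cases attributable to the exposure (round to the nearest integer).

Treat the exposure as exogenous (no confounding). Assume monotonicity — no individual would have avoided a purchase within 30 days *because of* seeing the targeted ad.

Let p₁ = 0.124, p₀ = 0.0506.
PN = (p₁ − p₀)/p₁ = (0.124 − 0.0506) / 0.124 ≈ 0.59194.
Attributable cases ≈ PN × (exposed cases) = 0.59194 × 1150 ≈ 680.73.

about 681 cases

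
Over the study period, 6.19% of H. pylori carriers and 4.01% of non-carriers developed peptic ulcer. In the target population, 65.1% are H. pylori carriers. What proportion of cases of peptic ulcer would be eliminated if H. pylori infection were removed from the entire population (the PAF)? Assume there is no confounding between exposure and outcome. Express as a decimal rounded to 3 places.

PAF ≈ 0.261

p₁ = 0.0619, p₀ = 0.0401.
Overall risk P(Y=1) = π·p₁ + (1−π)·p₀ = 0.651×0.0619 + 0.349×0.0401 = 0.054292.
Under exogeneity, PAF = [P(Y=1) − p₀] / P(Y=1).
PAF = (0.054292 − 0.0401) / 0.054292 ≈ 0.2614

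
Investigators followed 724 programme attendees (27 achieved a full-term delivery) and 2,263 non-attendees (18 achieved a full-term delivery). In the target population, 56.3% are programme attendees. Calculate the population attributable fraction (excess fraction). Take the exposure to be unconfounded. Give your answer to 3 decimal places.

p₁ = P(outcome | exposed) = 27/724 = 0.037293
p₀ = P(outcome | unexposed) = 18/2263 = 0.007954
Overall risk P(Y=1) = π·p₁ + (1−π)·p₀ = 0.563×0.037293 + 0.437×0.007954 = 0.024472.
Under exogeneity, PAF = [P(Y=1) − p₀] / P(Y=1).
PAF = (0.024472 − 0.007954) / 0.024472 ≈ 0.6750

PAF ≈ 0.675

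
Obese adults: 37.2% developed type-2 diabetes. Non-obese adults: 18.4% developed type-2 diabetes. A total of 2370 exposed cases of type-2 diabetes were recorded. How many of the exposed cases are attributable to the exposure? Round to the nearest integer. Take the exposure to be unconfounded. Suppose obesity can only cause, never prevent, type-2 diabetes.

p₁ = 0.372, p₀ = 0.184.
PN = (p₁ − p₀)/p₁ = (0.372 − 0.184) / 0.372 ≈ 0.50538.
Attributable cases ≈ PN × (exposed cases) = 0.50538 × 2370 ≈ 1197.74.

about 1198 cases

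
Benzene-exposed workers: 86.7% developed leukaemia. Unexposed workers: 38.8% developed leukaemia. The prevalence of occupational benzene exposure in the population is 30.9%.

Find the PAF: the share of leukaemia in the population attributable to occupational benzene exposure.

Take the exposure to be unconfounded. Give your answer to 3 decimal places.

PAF ≈ 0.276

p₁ = 0.867, p₀ = 0.388.
Overall risk P(Y=1) = π·p₁ + (1−π)·p₀ = 0.309×0.867 + 0.691×0.388 = 0.53601.
Under exogeneity, PAF = [P(Y=1) − p₀] / P(Y=1).
PAF = (0.53601 − 0.388) / 0.53601 ≈ 0.2761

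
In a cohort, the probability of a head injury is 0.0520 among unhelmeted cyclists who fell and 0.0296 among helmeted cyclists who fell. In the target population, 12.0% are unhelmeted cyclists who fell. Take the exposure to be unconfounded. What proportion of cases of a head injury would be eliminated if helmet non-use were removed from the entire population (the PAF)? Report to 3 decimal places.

PAF ≈ 0.083

Let p₁ = 0.052, p₀ = 0.0296.
Overall risk P(Y=1) = π·p₁ + (1−π)·p₀ = 0.12×0.052 + 0.88×0.0296 = 0.032288.
Under exogeneity, PAF = [P(Y=1) − p₀] / P(Y=1).
PAF = (0.032288 − 0.0296) / 0.032288 ≈ 0.0833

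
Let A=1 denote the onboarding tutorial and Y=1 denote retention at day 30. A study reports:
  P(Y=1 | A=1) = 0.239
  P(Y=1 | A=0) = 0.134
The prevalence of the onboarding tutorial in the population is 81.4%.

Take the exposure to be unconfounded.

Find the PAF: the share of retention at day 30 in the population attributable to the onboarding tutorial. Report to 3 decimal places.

PAF ≈ 0.389

Let p₁ = 0.239, p₀ = 0.134.
Overall risk P(Y=1) = π·p₁ + (1−π)·p₀ = 0.814×0.239 + 0.186×0.134 = 0.21947.
Under exogeneity, PAF = [P(Y=1) − p₀] / P(Y=1).
PAF = (0.21947 − 0.134) / 0.21947 ≈ 0.3894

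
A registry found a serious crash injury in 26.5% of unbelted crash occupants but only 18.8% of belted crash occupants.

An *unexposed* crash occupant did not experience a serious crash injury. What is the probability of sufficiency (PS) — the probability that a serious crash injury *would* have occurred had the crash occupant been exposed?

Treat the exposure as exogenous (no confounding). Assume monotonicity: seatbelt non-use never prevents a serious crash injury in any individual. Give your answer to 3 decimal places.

PS ≈ 0.095

p₁ = 0.265, p₀ = 0.188.
Under exogeneity and monotonicity, PS = (p₁ − p₀) / (1 − p₀).
PS = (0.265 − 0.188) / (1 − 0.188) = 0.077 / 0.812 ≈ 0.0948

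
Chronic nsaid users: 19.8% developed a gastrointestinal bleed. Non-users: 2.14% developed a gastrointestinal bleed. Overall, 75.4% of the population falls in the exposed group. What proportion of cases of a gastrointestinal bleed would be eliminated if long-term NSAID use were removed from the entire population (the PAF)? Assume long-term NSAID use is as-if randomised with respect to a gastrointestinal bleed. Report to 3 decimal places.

p₁ = 0.198, p₀ = 0.0214.
Overall risk P(Y=1) = π·p₁ + (1−π)·p₀ = 0.754×0.198 + 0.246×0.0214 = 0.15456.
Under exogeneity, PAF = [P(Y=1) − p₀] / P(Y=1).
PAF = (0.15456 − 0.0214) / 0.15456 ≈ 0.8615

PAF ≈ 0.862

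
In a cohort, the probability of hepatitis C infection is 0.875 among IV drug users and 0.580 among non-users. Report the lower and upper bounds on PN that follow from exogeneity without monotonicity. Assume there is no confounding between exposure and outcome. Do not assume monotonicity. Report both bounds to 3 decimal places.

0.337 ≤ PN ≤ 0.480

Let p₁ = 0.875, p₀ = 0.58.
Under exogeneity alone the bounds on PN are max{0,(p₁−p₀)/p₁} ≤ PN ≤ min{1,(1−p₀)/p₁}.
  lower = (p₁ − p₀)/p₁ = 0.295 / 0.875 ≈ 0.3371
  upper = min{1, (1 − p₀)/p₁} = 0.42 / 0.875 ≈ 0.4800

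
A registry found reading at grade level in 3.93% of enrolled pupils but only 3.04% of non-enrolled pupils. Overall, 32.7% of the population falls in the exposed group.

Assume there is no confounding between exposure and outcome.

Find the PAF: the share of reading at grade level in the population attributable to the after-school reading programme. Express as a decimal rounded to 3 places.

PAF ≈ 0.087

p₁ = 0.0393, p₀ = 0.0304.
Overall risk P(Y=1) = π·p₁ + (1−π)·p₀ = 0.327×0.0393 + 0.673×0.0304 = 0.03331.
Under exogeneity, PAF = [P(Y=1) − p₀] / P(Y=1).
PAF = (0.03331 − 0.0304) / 0.03331 ≈ 0.0874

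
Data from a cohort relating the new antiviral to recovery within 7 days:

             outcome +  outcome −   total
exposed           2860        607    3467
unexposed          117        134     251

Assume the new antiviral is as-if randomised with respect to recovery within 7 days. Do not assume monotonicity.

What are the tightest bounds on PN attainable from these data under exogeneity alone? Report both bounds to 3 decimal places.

p₁ = P(outcome | exposed) = 2860/3467 = 0.82492
p₀ = P(outcome | unexposed) = 117/251 = 0.46614
Under exogeneity alone the bounds on PN are max{0,(p₁−p₀)/p₁} ≤ PN ≤ min{1,(1−p₀)/p₁}.
  lower = (p₁ − p₀)/p₁ = 0.35879 / 0.82492 ≈ 0.4349
  upper = min{1, (1 − p₀)/p₁} = 0.53386 / 0.82492 ≈ 0.6472

0.435 ≤ PN ≤ 0.647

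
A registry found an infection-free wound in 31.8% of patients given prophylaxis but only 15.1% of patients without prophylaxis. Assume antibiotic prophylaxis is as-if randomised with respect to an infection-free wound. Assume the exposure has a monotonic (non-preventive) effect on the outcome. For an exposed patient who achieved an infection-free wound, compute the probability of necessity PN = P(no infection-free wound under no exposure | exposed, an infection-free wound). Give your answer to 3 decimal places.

p₁ = 0.318, p₀ = 0.151.
Under exogeneity and monotonicity, PN = (p₁ − p₀) / p₁.
PN = (0.318 − 0.151) / 0.318 = 0.167 / 0.318 ≈ 0.5252

PN ≈ 0.525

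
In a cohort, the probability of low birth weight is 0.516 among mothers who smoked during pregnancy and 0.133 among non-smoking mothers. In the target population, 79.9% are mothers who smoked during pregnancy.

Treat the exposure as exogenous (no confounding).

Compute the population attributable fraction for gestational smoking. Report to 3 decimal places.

PAF ≈ 0.697

Let p₁ = 0.516, p₀ = 0.133.
Overall risk P(Y=1) = π·p₁ + (1−π)·p₀ = 0.799×0.516 + 0.201×0.133 = 0.43902.
Under exogeneity, PAF = [P(Y=1) − p₀] / P(Y=1).
PAF = (0.43902 − 0.133) / 0.43902 ≈ 0.6971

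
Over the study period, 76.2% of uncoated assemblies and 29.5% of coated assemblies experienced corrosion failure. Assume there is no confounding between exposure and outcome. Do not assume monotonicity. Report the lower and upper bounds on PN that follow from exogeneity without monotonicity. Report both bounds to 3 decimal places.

0.613 ≤ PN ≤ 0.925

p₁ = 0.762, p₀ = 0.295.
Under exogeneity alone the bounds on PN are max{0,(p₁−p₀)/p₁} ≤ PN ≤ min{1,(1−p₀)/p₁}.
  lower = (p₁ − p₀)/p₁ = 0.467 / 0.762 ≈ 0.6129
  upper = min{1, (1 − p₀)/p₁} = 0.705 / 0.762 ≈ 0.9252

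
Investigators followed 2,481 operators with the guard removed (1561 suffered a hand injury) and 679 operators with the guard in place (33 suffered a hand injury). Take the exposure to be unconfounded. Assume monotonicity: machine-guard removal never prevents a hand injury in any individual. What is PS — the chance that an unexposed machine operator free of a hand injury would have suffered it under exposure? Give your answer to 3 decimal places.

PS ≈ 0.610

p₁ = P(outcome | exposed) = 1561/2481 = 0.62918
p₀ = P(outcome | unexposed) = 33/679 = 0.048601
Under exogeneity and monotonicity, PS = (p₁ − p₀) / (1 − p₀).
PS = (0.62918 − 0.048601) / (1 − 0.048601) = 0.58058 / 0.9514 ≈ 0.6102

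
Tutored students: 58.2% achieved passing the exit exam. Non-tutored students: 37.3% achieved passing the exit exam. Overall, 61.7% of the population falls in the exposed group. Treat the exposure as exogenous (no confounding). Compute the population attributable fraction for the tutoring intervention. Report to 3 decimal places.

PAF ≈ 0.257

p₁ = 0.582, p₀ = 0.373.
Overall risk P(Y=1) = π·p₁ + (1−π)·p₀ = 0.617×0.582 + 0.383×0.373 = 0.50195.
Under exogeneity, PAF = [P(Y=1) − p₀] / P(Y=1).
PAF = (0.50195 − 0.373) / 0.50195 ≈ 0.2569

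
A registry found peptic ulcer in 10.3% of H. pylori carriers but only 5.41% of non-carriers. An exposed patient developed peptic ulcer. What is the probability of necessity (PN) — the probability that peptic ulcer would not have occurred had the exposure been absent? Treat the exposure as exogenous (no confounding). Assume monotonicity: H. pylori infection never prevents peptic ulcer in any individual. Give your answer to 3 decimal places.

PN ≈ 0.475

p₁ = 0.103, p₀ = 0.0541.
Under exogeneity and monotonicity, PN = (p₁ − p₀) / p₁.
PN = (0.103 − 0.0541) / 0.103 = 0.0489 / 0.103 ≈ 0.4748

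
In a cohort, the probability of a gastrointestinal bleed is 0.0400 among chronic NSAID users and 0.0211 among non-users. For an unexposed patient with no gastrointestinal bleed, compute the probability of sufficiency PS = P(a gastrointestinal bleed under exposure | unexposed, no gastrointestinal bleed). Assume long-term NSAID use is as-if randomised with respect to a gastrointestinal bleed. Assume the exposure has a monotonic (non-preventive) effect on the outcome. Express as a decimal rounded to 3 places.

Let p₁ = 0.04, p₀ = 0.0211.
Under exogeneity and monotonicity, PS = (p₁ − p₀) / (1 − p₀).
PS = (0.04 − 0.0211) / (1 − 0.0211) = 0.0189 / 0.9789 ≈ 0.0193

PS ≈ 0.019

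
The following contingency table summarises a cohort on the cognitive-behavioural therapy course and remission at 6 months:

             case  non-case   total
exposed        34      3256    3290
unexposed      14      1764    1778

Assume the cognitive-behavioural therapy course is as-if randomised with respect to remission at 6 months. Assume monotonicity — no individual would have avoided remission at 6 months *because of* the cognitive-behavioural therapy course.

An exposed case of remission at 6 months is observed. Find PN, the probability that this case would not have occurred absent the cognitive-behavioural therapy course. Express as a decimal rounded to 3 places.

p₁ = P(outcome | exposed) = 34/3290 = 0.010334
p₀ = P(outcome | unexposed) = 14/1778 = 0.007874
Under exogeneity and monotonicity, PN = (p₁ − p₀)/p₁.
PN = (0.010334 − 0.007874) / 0.010334 ≈ 0.2381

PN ≈ 0.238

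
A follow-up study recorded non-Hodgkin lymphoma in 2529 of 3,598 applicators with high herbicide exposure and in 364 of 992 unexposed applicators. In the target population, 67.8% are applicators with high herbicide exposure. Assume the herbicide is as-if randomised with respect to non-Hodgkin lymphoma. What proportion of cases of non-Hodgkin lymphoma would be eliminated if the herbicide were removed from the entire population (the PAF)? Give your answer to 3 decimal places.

p₁ = P(outcome | exposed) = 2529/3598 = 0.70289
p₀ = P(outcome | unexposed) = 364/992 = 0.36694
Overall risk P(Y=1) = π·p₁ + (1−π)·p₀ = 0.678×0.70289 + 0.322×0.36694 = 0.59471.
Under exogeneity, PAF = [P(Y=1) − p₀] / P(Y=1).
PAF = (0.59471 − 0.36694) / 0.59471 ≈ 0.3830

PAF ≈ 0.383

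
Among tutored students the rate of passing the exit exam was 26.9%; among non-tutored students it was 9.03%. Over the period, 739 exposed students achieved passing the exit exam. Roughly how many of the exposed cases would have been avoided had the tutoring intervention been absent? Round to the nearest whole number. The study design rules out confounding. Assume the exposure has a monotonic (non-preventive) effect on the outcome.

about 491 cases

p₁ = 0.269, p₀ = 0.0903.
PN = (p₁ − p₀)/p₁ = (0.269 − 0.0903) / 0.269 ≈ 0.66431.
Attributable cases ≈ PN × (exposed cases) = 0.66431 × 739 ≈ 490.93.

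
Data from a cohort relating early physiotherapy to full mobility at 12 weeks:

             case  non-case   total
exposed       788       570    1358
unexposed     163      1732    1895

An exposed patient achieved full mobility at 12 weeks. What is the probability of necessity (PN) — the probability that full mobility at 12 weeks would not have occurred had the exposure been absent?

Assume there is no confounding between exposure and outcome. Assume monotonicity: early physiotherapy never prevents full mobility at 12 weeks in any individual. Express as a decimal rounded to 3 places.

PN ≈ 0.852

p₁ = P(outcome | exposed) = 788/1358 = 0.58027
p₀ = P(outcome | unexposed) = 163/1895 = 0.086016
Under exogeneity and monotonicity, PN = (p₁ − p₀)/p₁.
PN = (0.58027 − 0.086016) / 0.58027 ≈ 0.8518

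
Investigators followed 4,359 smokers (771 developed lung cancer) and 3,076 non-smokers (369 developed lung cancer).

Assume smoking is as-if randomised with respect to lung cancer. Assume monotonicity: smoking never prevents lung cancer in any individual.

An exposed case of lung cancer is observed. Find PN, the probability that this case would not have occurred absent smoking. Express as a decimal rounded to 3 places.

p₁ = P(outcome | exposed) = 771/4359 = 0.17688
p₀ = P(outcome | unexposed) = 369/3076 = 0.11996
Under exogeneity and monotonicity, PN = (p₁ − p₀) / p₁.
PN = (0.17688 − 0.11996) / 0.17688 = 0.056914 / 0.17688 ≈ 0.3218

PN ≈ 0.322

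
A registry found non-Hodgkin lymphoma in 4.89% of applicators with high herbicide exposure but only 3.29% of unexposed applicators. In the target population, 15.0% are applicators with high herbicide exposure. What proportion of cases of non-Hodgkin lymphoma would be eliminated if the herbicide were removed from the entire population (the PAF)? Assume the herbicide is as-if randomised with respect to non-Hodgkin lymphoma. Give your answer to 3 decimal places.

PAF ≈ 0.068

p₁ = 0.0489, p₀ = 0.0329.
Overall risk P(Y=1) = π·p₁ + (1−π)·p₀ = 0.15×0.0489 + 0.85×0.0329 = 0.0353.
Under exogeneity, PAF = [P(Y=1) − p₀] / P(Y=1).
PAF = (0.0353 − 0.0329) / 0.0353 ≈ 0.0680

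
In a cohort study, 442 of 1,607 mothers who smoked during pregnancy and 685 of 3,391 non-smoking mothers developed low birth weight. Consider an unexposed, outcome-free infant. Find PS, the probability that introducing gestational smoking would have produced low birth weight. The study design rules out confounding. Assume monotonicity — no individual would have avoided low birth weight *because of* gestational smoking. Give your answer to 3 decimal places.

p₁ = P(outcome | exposed) = 442/1607 = 0.27505
p₀ = P(outcome | unexposed) = 685/3391 = 0.20201
Under exogeneity and monotonicity, PS = (p₁ − p₀) / (1 − p₀).
PS = (0.27505 − 0.20201) / (1 − 0.20201) = 0.073041 / 0.79799 ≈ 0.0915

PS ≈ 0.092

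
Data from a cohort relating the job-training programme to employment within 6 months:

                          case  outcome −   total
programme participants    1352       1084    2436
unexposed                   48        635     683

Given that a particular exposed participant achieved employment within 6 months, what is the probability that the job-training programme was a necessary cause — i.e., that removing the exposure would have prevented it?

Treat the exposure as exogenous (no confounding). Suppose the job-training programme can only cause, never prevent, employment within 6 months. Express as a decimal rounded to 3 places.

p₁ = P(outcome | exposed) = 1352/2436 = 0.55501
p₀ = P(outcome | unexposed) = 48/683 = 0.070278
Under exogeneity and monotonicity, PN = (p₁ − p₀) / p₁.
PN = (0.55501 − 0.070278) / 0.55501 = 0.48473 / 0.55501 ≈ 0.8734

PN ≈ 0.873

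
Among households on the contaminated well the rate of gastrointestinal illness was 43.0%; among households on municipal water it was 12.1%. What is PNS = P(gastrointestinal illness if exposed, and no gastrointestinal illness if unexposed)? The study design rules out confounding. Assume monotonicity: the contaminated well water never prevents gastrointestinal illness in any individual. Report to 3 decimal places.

PNS ≈ 0.309

p₁ = 0.43, p₀ = 0.121.
Under exogeneity and monotonicity, PNS = p₁ − p₀.
PNS = 0.43 − 0.121 = 0.309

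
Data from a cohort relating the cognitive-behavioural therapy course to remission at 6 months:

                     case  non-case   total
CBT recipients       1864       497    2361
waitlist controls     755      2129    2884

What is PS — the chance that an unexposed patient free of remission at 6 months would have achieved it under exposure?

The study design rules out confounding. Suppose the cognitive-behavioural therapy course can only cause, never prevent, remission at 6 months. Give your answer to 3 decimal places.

p₁ = P(outcome | exposed) = 1864/2361 = 0.7895
p₀ = P(outcome | unexposed) = 755/2884 = 0.26179
Under exogeneity and monotonicity, PS = (p₁ − p₀)/(1 − p₀).
PS = (0.7895 − 0.26179) / 0.73821 ≈ 0.7148

PS ≈ 0.715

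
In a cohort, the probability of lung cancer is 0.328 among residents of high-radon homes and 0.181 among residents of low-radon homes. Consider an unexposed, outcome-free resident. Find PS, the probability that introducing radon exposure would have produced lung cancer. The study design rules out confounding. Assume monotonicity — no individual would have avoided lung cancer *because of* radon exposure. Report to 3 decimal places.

PS ≈ 0.179

Let p₁ = 0.328, p₀ = 0.181.
Under exogeneity and monotonicity, PS = (p₁ − p₀) / (1 − p₀).
PS = (0.328 − 0.181) / (1 − 0.181) = 0.147 / 0.819 ≈ 0.1795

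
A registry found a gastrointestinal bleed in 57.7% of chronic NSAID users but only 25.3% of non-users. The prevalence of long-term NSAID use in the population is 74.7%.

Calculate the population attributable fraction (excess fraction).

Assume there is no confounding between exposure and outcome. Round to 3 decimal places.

p₁ = 0.577, p₀ = 0.253.
Overall risk P(Y=1) = π·p₁ + (1−π)·p₀ = 0.747×0.577 + 0.253×0.253 = 0.49503.
Under exogeneity, PAF = [P(Y=1) − p₀] / P(Y=1).
PAF = (0.49503 − 0.253) / 0.49503 ≈ 0.4889

PAF ≈ 0.489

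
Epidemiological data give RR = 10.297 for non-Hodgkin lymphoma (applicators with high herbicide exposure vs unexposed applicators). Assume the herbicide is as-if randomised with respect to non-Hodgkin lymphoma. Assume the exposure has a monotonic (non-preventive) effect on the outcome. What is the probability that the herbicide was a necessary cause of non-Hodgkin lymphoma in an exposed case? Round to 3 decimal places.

Under exogeneity and monotonicity, PN = (RR − 1) / RR = 1 − 1/RR.
PN = (10.297 − 1) / 10.297 = 9.297 / 10.297 ≈ 0.9029

PN ≈ 0.903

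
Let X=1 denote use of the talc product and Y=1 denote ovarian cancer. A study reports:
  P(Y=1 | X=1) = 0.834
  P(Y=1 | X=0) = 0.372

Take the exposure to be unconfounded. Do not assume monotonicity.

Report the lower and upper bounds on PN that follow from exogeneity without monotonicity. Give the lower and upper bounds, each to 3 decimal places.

0.554 ≤ PN ≤ 0.753

Let p₁ = 0.834, p₀ = 0.372.
Under exogeneity alone the bounds on PN are max{0,(p₁−p₀)/p₁} ≤ PN ≤ min{1,(1−p₀)/p₁}.
  lower = (p₁ − p₀)/p₁ = 0.462 / 0.834 ≈ 0.5540
  upper = min{1, (1 − p₀)/p₁} = 0.628 / 0.834 ≈ 0.7530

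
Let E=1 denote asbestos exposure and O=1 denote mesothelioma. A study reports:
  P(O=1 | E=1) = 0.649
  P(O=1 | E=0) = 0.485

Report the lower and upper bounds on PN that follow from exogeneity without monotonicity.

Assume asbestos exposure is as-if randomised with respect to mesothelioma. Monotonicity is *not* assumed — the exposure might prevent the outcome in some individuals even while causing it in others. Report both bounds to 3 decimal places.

Let p₁ = 0.649, p₀ = 0.485.
Under exogeneity alone the bounds on PN are max{0,(p₁−p₀)/p₁} ≤ PN ≤ min{1,(1−p₀)/p₁}.
  lower = (p₁ − p₀)/p₁ = 0.164 / 0.649 ≈ 0.2527
  upper = min{1, (1 − p₀)/p₁} = 0.515 / 0.649 ≈ 0.7935

0.253 ≤ PN ≤ 0.794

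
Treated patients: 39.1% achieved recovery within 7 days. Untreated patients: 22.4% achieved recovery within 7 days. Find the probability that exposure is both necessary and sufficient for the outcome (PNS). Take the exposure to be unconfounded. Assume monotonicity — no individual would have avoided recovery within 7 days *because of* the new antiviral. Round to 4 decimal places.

p₁ = 0.391, p₀ = 0.224.
Under exogeneity and monotonicity, PNS = p₁ − p₀.
PNS = 0.391 − 0.224 = 0.167

PNS ≈ 0.1670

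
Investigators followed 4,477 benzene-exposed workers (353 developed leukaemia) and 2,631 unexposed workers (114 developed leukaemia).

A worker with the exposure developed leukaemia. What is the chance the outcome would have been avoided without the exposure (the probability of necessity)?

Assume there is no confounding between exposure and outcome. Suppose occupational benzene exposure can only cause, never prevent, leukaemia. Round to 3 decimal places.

p₁ = P(outcome | exposed) = 353/4477 = 0.078847
p₀ = P(outcome | unexposed) = 114/2631 = 0.04333
Under exogeneity and monotonicity, PN = (p₁ − p₀) / p₁.
PN = (0.078847 − 0.04333) / 0.078847 = 0.035518 / 0.078847 ≈ 0.4505

PN ≈ 0.450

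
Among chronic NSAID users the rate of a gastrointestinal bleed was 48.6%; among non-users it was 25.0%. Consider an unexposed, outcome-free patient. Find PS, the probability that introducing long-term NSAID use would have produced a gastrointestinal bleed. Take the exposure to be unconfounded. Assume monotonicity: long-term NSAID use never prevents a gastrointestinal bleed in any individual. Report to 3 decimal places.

PS ≈ 0.315

p₁ = 0.486, p₀ = 0.25.
Under exogeneity and monotonicity, PS = (p₁ − p₀) / (1 − p₀).
PS = (0.486 − 0.25) / (1 − 0.25) = 0.236 / 0.75 ≈ 0.3147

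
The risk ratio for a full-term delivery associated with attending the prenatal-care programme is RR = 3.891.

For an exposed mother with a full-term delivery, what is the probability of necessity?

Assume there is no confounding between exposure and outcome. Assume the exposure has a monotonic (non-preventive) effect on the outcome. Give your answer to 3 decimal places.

Under exogeneity and monotonicity, PN = (RR − 1) / RR = 1 − 1/RR.
PN = (3.891 − 1) / 3.891 = 2.891 / 3.891 ≈ 0.7430

PN ≈ 0.743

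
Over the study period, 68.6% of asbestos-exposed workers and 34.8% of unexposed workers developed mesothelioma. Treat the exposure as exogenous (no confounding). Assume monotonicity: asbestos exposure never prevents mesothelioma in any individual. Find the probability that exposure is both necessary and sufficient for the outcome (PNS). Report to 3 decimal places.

PNS ≈ 0.338

p₁ = 0.686, p₀ = 0.348.
Under exogeneity and monotonicity, PNS = p₁ − p₀.
PNS = 0.686 − 0.348 = 0.338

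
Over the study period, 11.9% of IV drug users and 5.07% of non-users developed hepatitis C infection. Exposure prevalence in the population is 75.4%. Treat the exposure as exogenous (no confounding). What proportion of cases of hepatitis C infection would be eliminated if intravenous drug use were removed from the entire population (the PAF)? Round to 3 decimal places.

p₁ = 0.119, p₀ = 0.0507.
Overall risk P(Y=1) = π·p₁ + (1−π)·p₀ = 0.754×0.119 + 0.246×0.0507 = 0.1022.
Under exogeneity, PAF = [P(Y=1) − p₀] / P(Y=1).
PAF = (0.1022 − 0.0507) / 0.1022 ≈ 0.5039

PAF ≈ 0.504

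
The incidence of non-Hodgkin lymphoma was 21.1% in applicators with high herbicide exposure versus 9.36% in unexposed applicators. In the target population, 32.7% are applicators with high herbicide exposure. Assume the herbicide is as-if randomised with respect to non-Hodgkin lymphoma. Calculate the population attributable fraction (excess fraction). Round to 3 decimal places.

PAF ≈ 0.291

p₁ = 0.211, p₀ = 0.0936.
Overall risk P(Y=1) = π·p₁ + (1−π)·p₀ = 0.327×0.211 + 0.673×0.0936 = 0.13199.
Under exogeneity, PAF = [P(Y=1) − p₀] / P(Y=1).
PAF = (0.13199 − 0.0936) / 0.13199 ≈ 0.2909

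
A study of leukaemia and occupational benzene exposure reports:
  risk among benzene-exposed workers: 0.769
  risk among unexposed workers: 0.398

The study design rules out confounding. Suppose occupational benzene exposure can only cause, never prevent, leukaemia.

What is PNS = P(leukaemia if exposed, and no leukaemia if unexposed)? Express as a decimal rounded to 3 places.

PNS ≈ 0.371

Let p₁ = 0.769, p₀ = 0.398.
Under exogeneity and monotonicity, PNS = p₁ − p₀.
PNS = 0.769 − 0.398 = 0.371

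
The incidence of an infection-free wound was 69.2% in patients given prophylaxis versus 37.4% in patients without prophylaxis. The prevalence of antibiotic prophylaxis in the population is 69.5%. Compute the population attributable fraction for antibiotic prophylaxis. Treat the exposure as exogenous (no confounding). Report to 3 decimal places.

p₁ = 0.692, p₀ = 0.374.
Overall risk P(Y=1) = π·p₁ + (1−π)·p₀ = 0.695×0.692 + 0.305×0.374 = 0.59501.
Under exogeneity, PAF = [P(Y=1) − p₀] / P(Y=1).
PAF = (0.59501 − 0.374) / 0.59501 ≈ 0.3714

PAF ≈ 0.371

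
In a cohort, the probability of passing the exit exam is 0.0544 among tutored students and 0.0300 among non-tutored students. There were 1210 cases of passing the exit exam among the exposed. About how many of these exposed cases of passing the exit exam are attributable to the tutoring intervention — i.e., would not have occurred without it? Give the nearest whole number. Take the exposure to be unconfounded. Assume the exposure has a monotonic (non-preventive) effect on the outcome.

about 543 cases

Let p₁ = 0.0544, p₀ = 0.03.
PN = (p₁ − p₀)/p₁ = (0.0544 − 0.03) / 0.0544 ≈ 0.44853.
Attributable cases ≈ PN × (exposed cases) = 0.44853 × 1210 ≈ 542.72.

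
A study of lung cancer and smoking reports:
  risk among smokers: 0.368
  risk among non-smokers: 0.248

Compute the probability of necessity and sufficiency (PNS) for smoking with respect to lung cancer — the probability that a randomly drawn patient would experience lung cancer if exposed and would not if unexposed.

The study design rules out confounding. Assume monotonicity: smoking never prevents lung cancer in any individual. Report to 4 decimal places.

Let p₁ = 0.368, p₀ = 0.248.
Under exogeneity and monotonicity, PNS = p₁ − p₀.
PNS = 0.368 − 0.248 = 0.12

PNS ≈ 0.1200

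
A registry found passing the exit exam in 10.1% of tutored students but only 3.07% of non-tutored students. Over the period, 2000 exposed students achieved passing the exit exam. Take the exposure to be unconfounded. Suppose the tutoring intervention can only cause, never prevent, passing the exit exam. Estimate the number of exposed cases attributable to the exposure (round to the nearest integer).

p₁ = 0.101, p₀ = 0.0307.
PN = (p₁ − p₀)/p₁ = (0.101 − 0.0307) / 0.101 ≈ 0.69604.
Attributable cases ≈ PN × (exposed cases) = 0.69604 × 2000 ≈ 1392.08.

about 1392 cases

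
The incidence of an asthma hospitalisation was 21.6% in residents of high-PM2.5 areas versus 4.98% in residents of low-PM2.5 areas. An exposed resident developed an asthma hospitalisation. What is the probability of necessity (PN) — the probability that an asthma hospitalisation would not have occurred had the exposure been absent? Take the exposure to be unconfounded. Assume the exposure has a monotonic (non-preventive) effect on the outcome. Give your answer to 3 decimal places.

p₁ = 0.216, p₀ = 0.0498.
Under exogeneity and monotonicity, PN = (p₁ − p₀) / p₁.
PN = (0.216 − 0.0498) / 0.216 = 0.1662 / 0.216 ≈ 0.7694

PN ≈ 0.769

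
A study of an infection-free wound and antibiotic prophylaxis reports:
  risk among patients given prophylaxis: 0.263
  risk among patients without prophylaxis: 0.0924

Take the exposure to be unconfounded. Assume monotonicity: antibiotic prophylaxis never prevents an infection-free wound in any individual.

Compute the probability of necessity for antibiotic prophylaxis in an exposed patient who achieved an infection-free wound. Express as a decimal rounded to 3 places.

PN ≈ 0.649

Let p₁ = 0.263, p₀ = 0.0924.
Under exogeneity and monotonicity, PN = (p₁ − p₀) / p₁.
PN = (0.263 − 0.0924) / 0.263 = 0.1706 / 0.263 ≈ 0.6487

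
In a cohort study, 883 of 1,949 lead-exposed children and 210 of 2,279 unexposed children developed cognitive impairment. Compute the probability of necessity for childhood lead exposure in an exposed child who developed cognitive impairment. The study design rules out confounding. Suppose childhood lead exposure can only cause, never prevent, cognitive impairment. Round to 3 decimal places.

PN ≈ 0.797

p₁ = P(outcome | exposed) = 883/1949 = 0.45305
p₀ = P(outcome | unexposed) = 210/2279 = 0.092146
Under exogeneity and monotonicity, PN = (p₁ − p₀) / p₁.
PN = (0.45305 − 0.092146) / 0.45305 = 0.36091 / 0.45305 ≈ 0.7966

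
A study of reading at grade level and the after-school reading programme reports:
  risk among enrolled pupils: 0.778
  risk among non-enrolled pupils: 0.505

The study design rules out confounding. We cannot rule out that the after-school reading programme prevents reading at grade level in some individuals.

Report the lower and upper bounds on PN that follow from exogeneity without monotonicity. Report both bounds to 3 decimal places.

0.351 ≤ PN ≤ 0.636

Let p₁ = 0.778, p₀ = 0.505.
Under exogeneity alone the bounds on PN are max{0,(p₁−p₀)/p₁} ≤ PN ≤ min{1,(1−p₀)/p₁}.
  lower = (p₁ − p₀)/p₁ = 0.273 / 0.778 ≈ 0.3509
  upper = min{1, (1 − p₀)/p₁} = 0.495 / 0.778 ≈ 0.6362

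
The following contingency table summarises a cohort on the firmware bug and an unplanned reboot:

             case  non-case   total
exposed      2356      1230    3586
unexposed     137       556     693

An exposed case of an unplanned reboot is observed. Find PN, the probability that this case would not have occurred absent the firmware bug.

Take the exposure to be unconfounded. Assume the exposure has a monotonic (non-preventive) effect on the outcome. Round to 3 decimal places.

p₁ = P(outcome | exposed) = 2356/3586 = 0.657
p₀ = P(outcome | unexposed) = 137/693 = 0.19769
Under exogeneity and monotonicity, PN = (p₁ − p₀) / p₁.
PN = (0.657 − 0.19769) / 0.657 = 0.45931 / 0.657 ≈ 0.6991

PN ≈ 0.699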